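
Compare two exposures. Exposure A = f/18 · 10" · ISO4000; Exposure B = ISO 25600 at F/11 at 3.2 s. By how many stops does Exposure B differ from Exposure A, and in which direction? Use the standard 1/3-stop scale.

2 1/3 stops brighter

Aperture: f/18 → f/16 → f/14 → f/13 → f/11 — 1 1/3 stops larger aperture (brighter).
Shutter speed: 10 → 8 → 6 → 5 → 4 → 3.2 — 1 2/3 stops shorter (darker).
ISO: 4000 → 5000 → 6400 → 8000 → 10000 → 12800 → 16000 → 20000 → 25600 — 2 2/3 stops higher (brighter).
Net: +1 1/3 −1 2/3 +2 2/3 = +2 1/3 stops.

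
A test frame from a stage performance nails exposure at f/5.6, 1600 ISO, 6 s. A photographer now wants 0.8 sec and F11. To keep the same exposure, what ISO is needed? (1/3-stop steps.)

ISO 51200

Shutter speed: 6 → 5 → 4 → 3.2 → 2.5 → 2 → 1.6 → 1.3 → 1 → 0.8 — 3 stops shorter (darker).
Aperture: f/5.6 → f/6.3 → f/7.1 → f/8 → f/9 → f/10 → f/11 — 2 stops stopped down (darker).
Net change so far: 5 stops darker. Offset with the ISO: 1600 → 2000 → 2500 → 3200 → 4000 → 5000 → 6400 → 8000 → 10000 → 12800 → 16000 → 20000 → 25600 → 32000 → 40000 → 51200.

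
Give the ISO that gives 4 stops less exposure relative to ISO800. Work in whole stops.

ISO 50

ISO: 800 → 400 → 200 → 100 → 50 — 4 stops dropped (darker).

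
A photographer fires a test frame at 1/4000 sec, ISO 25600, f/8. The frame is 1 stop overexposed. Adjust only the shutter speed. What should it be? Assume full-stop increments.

1/8000s

Overexposed by 1 stop → need 1 stop darker.
Shutter speed: 1/4000 → 1/8000.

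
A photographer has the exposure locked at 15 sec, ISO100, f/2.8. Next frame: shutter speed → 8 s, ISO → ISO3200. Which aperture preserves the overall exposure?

Shutter speed: 15 → 8 — 1 stop shorter (darker).
ISO: 100 → 200 → 400 → 800 → 1600 → 3200 — 5 stops higher (brighter).
Net change so far: 4 stops brighter. Offset with the aperture: f/2.8 → f/4 → f/5.6 → f/8 → f/11.

f/11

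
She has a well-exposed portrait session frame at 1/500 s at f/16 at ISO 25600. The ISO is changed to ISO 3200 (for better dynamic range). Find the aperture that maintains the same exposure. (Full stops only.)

f/5.6

ISO: 25600 → 12800 → 6400 → 3200 — 3 stops lower (darker).
Need 3 stops brighter from the aperture: f/16 → f/11 → f/8 → f/5.6.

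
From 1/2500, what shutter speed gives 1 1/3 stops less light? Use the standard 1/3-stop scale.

Shutter speed: 1/2500 → 1/3200 → 1/4000 → 1/5000 → 1/6400 — 1 1/3 stops shorter (darker).

1/6400s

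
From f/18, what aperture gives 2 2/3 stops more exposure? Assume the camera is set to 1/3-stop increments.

Aperture: f/18 → f/16 → f/14 → f/13 → f/11 → f/10 → f/9 → f/8 → f/7.1 — 2 2/3 stops larger aperture (brighter).

f/7.1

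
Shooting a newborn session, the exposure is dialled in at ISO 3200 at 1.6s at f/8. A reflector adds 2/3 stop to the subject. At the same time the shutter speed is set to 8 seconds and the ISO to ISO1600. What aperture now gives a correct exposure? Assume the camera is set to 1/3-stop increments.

Scene light: 2/3 stop brighter.
Shutter speed: 1.6 → 2 → 2.5 → 3.2 → 4 → 5 → 6 → 8 — 2 1/3 stops longer (brighter).
ISO: 3200 → 2500 → 2000 → 1600 — 1 stop lower (darker).
Net so far: 2 stops brighter. Aperture: f/8 → f/9 → f/10 → f/11 → f/13 → f/14 → f/16.

f/16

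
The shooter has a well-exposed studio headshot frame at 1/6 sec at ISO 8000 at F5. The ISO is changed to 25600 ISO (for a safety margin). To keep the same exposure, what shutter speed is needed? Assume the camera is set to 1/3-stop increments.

ISO: 8000 → 10000 → 12800 → 16000 → 20000 → 25600 — 1 2/3 stops higher (brighter).
Need 1 2/3 stops darker from the shutter speed: 1/6 → 1/8 → 1/10 → 1/13 → 1/15 → 1/20.

1/20s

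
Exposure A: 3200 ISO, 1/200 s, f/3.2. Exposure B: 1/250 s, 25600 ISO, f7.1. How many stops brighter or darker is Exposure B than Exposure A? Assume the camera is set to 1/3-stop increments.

Aperture: f/3.2 → f/3.5 → f/4 → f/4.5 → f/5 → f/5.6 → f/6.3 → f/7.1 — 2 1/3 stops stopped down (darker).
Shutter speed: 1/200 → 1/250 — 1/3 stop shorter (darker).
ISO: 3200 → 4000 → 5000 → 6400 → 8000 → 10000 → 12800 → 16000 → 20000 → 25600 — 3 stops higher (brighter).
Net: −2 1/3 −1/3 +3 = +1/3 stops.

1/3 stop brighter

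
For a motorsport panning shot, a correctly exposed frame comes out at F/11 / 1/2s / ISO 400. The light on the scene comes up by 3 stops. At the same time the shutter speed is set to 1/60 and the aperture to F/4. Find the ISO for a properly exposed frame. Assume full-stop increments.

Scene light: 3 stops brighter.
Shutter speed: 1/2 → 1/4 → 1/8 → 1/15 → 1/30 → 1/60 — 5 stops shorter (darker).
Aperture: f/11 → f/8 → f/5.6 → f/4 — 3 stops wider (brighter).
Net so far: 1 stop brighter. ISO: 400 → 200.

ISO 200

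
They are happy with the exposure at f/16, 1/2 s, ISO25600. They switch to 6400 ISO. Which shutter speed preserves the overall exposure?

2 s

ISO: 25600 → 12800 → 6400 — 2 stops dropped (darker).
Need 2 stops brighter from the shutter speed: 1/2 → 1 → 2.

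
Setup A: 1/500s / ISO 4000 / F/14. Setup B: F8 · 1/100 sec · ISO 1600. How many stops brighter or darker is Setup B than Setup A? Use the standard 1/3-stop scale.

Aperture: f/14 → f/13 → f/11 → f/10 → f/9 → f/8 — 1 2/3 stops larger aperture (brighter).
Shutter speed: 1/500 → 1/400 → 1/320 → 1/250 → 1/200 → 1/160 → 1/125 → 1/100 — 2 1/3 stops slower (brighter).
ISO: 4000 → 3200 → 2500 → 2000 → 1600 — 1 1/3 stops dropped (darker).
Net: +1 2/3 +2 1/3 −1 1/3 = +2 2/3 stops.

2 2/3 stops brighter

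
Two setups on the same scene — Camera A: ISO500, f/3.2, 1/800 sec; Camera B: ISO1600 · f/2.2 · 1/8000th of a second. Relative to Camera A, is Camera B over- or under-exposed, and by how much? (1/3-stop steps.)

Aperture: f/3.2 → f/2.8 → f/2.5 → f/2.2 — 1 stop wider (brighter).
Shutter speed: 1/800 → 1/1000 → 1/1250 → 1/1600 → 1/2000 → 1/2500 → 1/3200 → 1/4000 → 1/5000 → 1/6400 → 1/8000 — 3 1/3 stops faster (darker).
ISO: 500 → 640 → 800 → 1000 → 1250 → 1600 — 1 2/3 stops raised (brighter).
Net: +1 −3 1/3 +1 2/3 = −2/3 stops.

2/3 stop darker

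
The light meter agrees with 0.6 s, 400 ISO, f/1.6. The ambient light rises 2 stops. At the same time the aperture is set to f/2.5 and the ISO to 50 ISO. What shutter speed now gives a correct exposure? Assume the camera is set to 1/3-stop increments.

3.2 s

Scene light: 2 stops brighter.
Aperture: f/1.6 → f/1.8 → f/2 → f/2.2 → f/2.5 — 1 1/3 stops narrower (darker).
ISO: 400 → 320 → 250 → 200 → 160 → 125 → 100 → 80 → 64 → 50 — 3 stops dropped (darker).
Net so far: 2 1/3 stops darker. Shutter speed: 0.6 → 0.8 → 1 → 1.3 → 1.6 → 2 → 2.5 → 3.2.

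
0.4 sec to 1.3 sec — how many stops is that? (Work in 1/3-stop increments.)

1 2/3 stops

0.4 → 0.5 → 0.6 → 0.8 → 1 → 1.3 — count the steps: 5 third-stops = 1 2/3 stops.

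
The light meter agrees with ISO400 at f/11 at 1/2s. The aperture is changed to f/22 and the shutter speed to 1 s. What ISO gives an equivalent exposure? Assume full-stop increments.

Aperture: f/11 → f/16 → f/22 — 2 stops smaller aperture (darker).
Shutter speed: 1/2 → 1 — 1 stop slower (brighter).
Net change so far: 1 stop darker. Offset with the ISO: 400 → 800.

ISO 800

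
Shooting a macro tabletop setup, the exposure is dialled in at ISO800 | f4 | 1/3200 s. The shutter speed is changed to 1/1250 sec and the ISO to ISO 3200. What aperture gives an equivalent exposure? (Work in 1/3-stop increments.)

Shutter speed: 1/3200 → 1/2500 → 1/2000 → 1/1600 → 1/1250 — 1 1/3 stops slower (brighter).
ISO: 800 → 1000 → 1250 → 1600 → 2000 → 2500 → 3200 — 2 stops raised (brighter).
Net change so far: 3 1/3 stops brighter. Offset with the aperture: f/4 → f/4.5 → f/5 → f/5.6 → f/6.3 → f/7.1 → f/8 → f/9 → f/10 → f/11 → f/13.

f/13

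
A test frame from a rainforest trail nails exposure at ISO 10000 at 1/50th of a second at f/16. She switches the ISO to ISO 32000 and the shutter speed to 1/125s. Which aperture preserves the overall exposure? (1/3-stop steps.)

ISO: 10000 → 12800 → 16000 → 20000 → 25600 → 32000 — 1 2/3 stops higher (brighter).
Shutter speed: 1/50 → 1/60 → 1/80 → 1/100 → 1/125 — 1 1/3 stops shorter (darker).
Net change so far: 1/3 stop brighter. Offset with the aperture: f/16 → f/18.

f/18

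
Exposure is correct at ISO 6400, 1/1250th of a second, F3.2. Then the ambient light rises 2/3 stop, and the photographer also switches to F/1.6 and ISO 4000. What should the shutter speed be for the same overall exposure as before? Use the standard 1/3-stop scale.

1/5000s

Scene light: 2/3 stop brighter.
Aperture: f/3.2 → f/2.8 → f/2.5 → f/2.2 → f/2 → f/1.8 → f/1.6 — 2 stops larger aperture (brighter).
ISO: 6400 → 5000 → 4000 — 2/3 stop lower (darker).
Net so far: 2 stops brighter. Shutter speed: 1/1250 → 1/1600 → 1/2000 → 1/2500 → 1/3200 → 1/4000 → 1/5000.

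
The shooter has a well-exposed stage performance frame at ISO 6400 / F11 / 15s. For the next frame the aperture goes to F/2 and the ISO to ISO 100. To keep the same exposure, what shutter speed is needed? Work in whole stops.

Aperture: f/11 → f/8 → f/5.6 → f/4 → f/2.8 → f/2 — 5 stops opened up (brighter).
ISO: 6400 → 3200 → 1600 → 800 → 400 → 200 → 100 — 6 stops dropped (darker).
Net change so far: 1 stop darker. Offset with the shutter speed: 15 → 30.

30 s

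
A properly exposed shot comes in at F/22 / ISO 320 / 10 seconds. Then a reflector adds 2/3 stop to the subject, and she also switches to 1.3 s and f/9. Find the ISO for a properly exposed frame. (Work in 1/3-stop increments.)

Scene light: 2/3 stop brighter.
Shutter speed: 10 → 8 → 6 → 5 → 4 → 3.2 → 2.5 → 2 → 1.6 → 1.3 — 3 stops faster (darker).
Aperture: f/22 → f/20 → f/18 → f/16 → f/14 → f/13 → f/11 → f/10 → f/9 — 2 2/3 stops larger aperture (brighter).
Net so far: 1/3 stop brighter. ISO: 320 → 250.

ISO 250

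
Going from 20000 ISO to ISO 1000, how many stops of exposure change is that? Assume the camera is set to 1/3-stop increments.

20000 → 16000 → 12800 → 10000 → 8000 → 6400 → 5000 → 4000 → 3200 → 2500 → 2000 → 1600 → 1250 → 1000 — count the steps: 13 third-stops = 4 1/3 stops.

4 1/3 stops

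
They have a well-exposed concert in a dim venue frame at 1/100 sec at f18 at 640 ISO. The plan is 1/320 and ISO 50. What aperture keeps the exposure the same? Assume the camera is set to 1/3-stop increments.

Shutter speed: 1/100 → 1/125 → 1/160 → 1/200 → 1/250 → 1/320 — 1 2/3 stops faster (darker).
ISO: 640 → 500 → 400 → 320 → 250 → 200 → 160 → 125 → 100 → 80 → 64 → 50 — 3 2/3 stops lower (darker).
Net change so far: 5 1/3 stops darker. Offset with the aperture: f/18 → f/16 → f/14 → f/13 → f/11 → f/10 → f/9 → f/8 → f/7.1 → f/6.3 → f/5.6 → f/5 → f/4.5 → f/4 → f/3.5 → f/3.2 → f/2.8.

f/2.8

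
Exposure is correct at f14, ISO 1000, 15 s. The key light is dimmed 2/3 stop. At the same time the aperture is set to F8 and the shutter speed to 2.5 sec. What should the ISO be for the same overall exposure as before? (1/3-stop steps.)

Scene light: 2/3 stop darker.
Aperture: f/14 → f/13 → f/11 → f/10 → f/9 → f/8 — 1 2/3 stops opened up (brighter).
Shutter speed: 15 → 13 → 10 → 8 → 6 → 5 → 4 → 3.2 → 2.5 — 2 2/3 stops faster (darker).
Net so far: 1 2/3 stops darker. ISO: 1000 → 1250 → 1600 → 2000 → 2500 → 3200.

ISO 3200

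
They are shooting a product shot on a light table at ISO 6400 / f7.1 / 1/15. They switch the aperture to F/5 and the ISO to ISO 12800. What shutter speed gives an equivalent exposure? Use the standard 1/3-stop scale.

1/60s

Aperture: f/7.1 → f/6.3 → f/5.6 → f/5 — 1 stop wider (brighter).
ISO: 6400 → 8000 → 10000 → 12800 — 1 stop higher (brighter).
Net change so far: 2 stops brighter. Offset with the shutter speed: 1/15 → 1/20 → 1/25 → 1/30 → 1/40 → 1/50 → 1/60.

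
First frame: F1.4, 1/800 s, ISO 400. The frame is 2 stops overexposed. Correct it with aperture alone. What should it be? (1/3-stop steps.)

f/2.8

Overexposed by 2 stops → need 2 stops darker.
Aperture: f/1.4 → f/1.6 → f/1.8 → f/2 → f/2.2 → f/2.5 → f/2.8.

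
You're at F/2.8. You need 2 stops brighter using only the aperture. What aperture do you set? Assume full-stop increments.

f/1.4

Aperture: f/2.8 → f/2 → f/1.4 — 2 stops wider (brighter).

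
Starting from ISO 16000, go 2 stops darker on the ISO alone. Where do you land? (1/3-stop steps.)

ISO: 16000 → 12800 → 10000 → 8000 → 6400 → 5000 → 4000 — 2 stops dropped (darker).

ISO 4000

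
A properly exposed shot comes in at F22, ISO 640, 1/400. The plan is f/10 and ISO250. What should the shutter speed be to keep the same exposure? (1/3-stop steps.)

1/800s

Aperture: f/22 → f/20 → f/18 → f/16 → f/14 → f/13 → f/11 → f/10 — 2 1/3 stops wider (brighter).
ISO: 640 → 500 → 400 → 320 → 250 — 1 1/3 stops lower (darker).
Net change so far: 1 stop brighter. Offset with the shutter speed: 1/400 → 1/500 → 1/640 → 1/800.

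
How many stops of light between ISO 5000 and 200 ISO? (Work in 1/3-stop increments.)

4 2/3 stops

5000 → 4000 → 3200 → 2500 → 2000 → 1600 → 1250 → 1000 → 800 → 640 → 500 → 400 → 320 → 250 → 200 — count the steps: 14 third-stops = 4 2/3 stops.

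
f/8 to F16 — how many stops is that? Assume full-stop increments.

f/8 → f/11 → f/16 — count the steps: 2 stops.

2 stops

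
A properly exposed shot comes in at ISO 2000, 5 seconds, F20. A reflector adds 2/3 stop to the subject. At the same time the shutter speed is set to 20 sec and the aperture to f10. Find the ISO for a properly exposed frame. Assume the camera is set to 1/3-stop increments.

Scene light: 2/3 stop brighter.
Shutter speed: 5 → 6 → 8 → 10 → 13 → 15 → 20 — 2 stops longer (brighter).
Aperture: f/20 → f/18 → f/16 → f/14 → f/13 → f/11 → f/10 — 2 stops opened up (brighter).
Net so far: 4 2/3 stops brighter. ISO: 2000 → 1600 → 1250 → 1000 → 800 → 640 → 500 → 400 → 320 → 250 → 200 → 160 → 125 → 100 → 80.

ISO 80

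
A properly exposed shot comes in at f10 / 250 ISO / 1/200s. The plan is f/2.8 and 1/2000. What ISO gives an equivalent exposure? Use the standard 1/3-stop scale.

Aperture: f/10 → f/9 → f/8 → f/7.1 → f/6.3 → f/5.6 → f/5 → f/4.5 → f/4 → f/3.5 → f/3.2 → f/2.8 — 3 2/3 stops wider (brighter).
Shutter speed: 1/200 → 1/250 → 1/320 → 1/400 → 1/500 → 1/640 → 1/800 → 1/1000 → 1/1250 → 1/1600 → 1/2000 — 3 1/3 stops faster (darker).
Net change so far: 1/3 stop brighter. Offset with the ISO: 250 → 200.

ISO 200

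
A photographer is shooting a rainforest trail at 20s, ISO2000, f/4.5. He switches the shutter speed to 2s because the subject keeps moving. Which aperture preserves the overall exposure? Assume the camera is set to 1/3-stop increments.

f/1.4

Shutter speed: 20 → 15 → 13 → 10 → 8 → 6 → 5 → 4 → 3.2 → 2.5 → 2 — 3 1/3 stops faster (darker).
Need 3 1/3 stops brighter from the aperture: f/4.5 → f/4 → f/3.5 → f/3.2 → f/2.8 → f/2.5 → f/2.2 → f/2 → f/1.8 → f/1.6 → f/1.4.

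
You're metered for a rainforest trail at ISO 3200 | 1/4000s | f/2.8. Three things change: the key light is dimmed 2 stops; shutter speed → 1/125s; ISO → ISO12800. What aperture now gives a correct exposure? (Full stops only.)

Scene light: 2 stops darker.
Shutter speed: 1/4000 → 1/2000 → 1/1000 → 1/500 → 1/250 → 1/125 — 5 stops slower (brighter).
ISO: 3200 → 6400 → 12800 — 2 stops raised (brighter).
Net so far: 5 stops brighter. Aperture: f/2.8 → f/4 → f/5.6 → f/8 → f/11 → f/16.

f/16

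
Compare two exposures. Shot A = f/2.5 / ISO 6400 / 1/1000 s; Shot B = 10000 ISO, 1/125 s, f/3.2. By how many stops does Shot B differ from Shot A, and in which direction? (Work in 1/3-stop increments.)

Aperture: f/2.5 → f/2.8 → f/3.2 — 2/3 stop smaller aperture (darker).
Shutter speed: 1/1000 → 1/800 → 1/640 → 1/500 → 1/400 → 1/320 → 1/250 → 1/200 → 1/160 → 1/125 — 3 stops longer (brighter).
ISO: 6400 → 8000 → 10000 — 2/3 stop higher (brighter).
Net: −2/3 +3 +2/3 = +3 stops.

3 stops brighter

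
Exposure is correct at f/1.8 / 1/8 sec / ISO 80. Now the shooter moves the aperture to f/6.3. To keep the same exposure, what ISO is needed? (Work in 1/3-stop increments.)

Aperture: f/1.8 → f/2 → f/2.2 → f/2.5 → f/2.8 → f/3.2 → f/3.5 → f/4 → f/4.5 → f/5 → f/5.6 → f/6.3 — 3 2/3 stops stopped down (darker).
Need 3 2/3 stops brighter from the ISO: 80 → 100 → 125 → 160 → 200 → 250 → 320 → 400 → 500 → 640 → 800 → 1000.

ISO 1000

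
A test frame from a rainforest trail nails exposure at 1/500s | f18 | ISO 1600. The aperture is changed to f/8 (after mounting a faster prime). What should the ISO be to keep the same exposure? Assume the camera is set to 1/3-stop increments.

Aperture: f/18 → f/16 → f/14 → f/13 → f/11 → f/10 → f/9 → f/8 — 2 1/3 stops larger aperture (brighter).
Need 2 1/3 stops darker from the ISO: 1600 → 1250 → 1000 → 800 → 640 → 500 → 400 → 320.

ISO 320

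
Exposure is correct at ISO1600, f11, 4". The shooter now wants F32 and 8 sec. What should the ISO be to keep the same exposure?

ISO 6400

Aperture: f/11 → f/16 → f/22 → f/32 — 3 stops stopped down (darker).
Shutter speed: 4 → 8 — 1 stop slower (brighter).
Net change so far: 2 stops darker. Offset with the ISO: 1600 → 3200 → 6400.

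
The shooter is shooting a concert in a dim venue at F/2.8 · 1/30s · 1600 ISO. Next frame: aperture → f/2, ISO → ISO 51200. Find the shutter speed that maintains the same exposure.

1/2000s

Aperture: f/2.8 → f/2 — 1 stop larger aperture (brighter).
ISO: 1600 → 3200 → 6400 → 12800 → 25600 → 51200 — 5 stops higher (brighter).
Net change so far: 6 stops brighter. Offset with the shutter speed: 1/30 → 1/60 → 1/125 → 1/250 → 1/500 → 1/1000 → 1/2000.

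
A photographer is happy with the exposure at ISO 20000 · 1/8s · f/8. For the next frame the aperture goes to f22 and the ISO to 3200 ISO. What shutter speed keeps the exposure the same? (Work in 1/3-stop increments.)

Aperture: f/8 → f/9 → f/10 → f/11 → f/13 → f/14 → f/16 → f/18 → f/20 → f/22 — 3 stops narrower (darker).
ISO: 20000 → 16000 → 12800 → 10000 → 8000 → 6400 → 5000 → 4000 → 3200 — 2 2/3 stops lower (darker).
Net change so far: 5 2/3 stops darker. Offset with the shutter speed: 1/8 → 1/6 → 1/5 → 1/4 → 0.3 → 0.4 → 0.5 → 0.6 → 0.8 → 1 → 1.3 → 1.6 → 2 → 2.5 → 3.2 → 4 → 5 → 6.

6 s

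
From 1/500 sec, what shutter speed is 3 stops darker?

1/4000s

Shutter speed: 1/500 → 1/1000 → 1/2000 → 1/4000 — 3 stops faster (darker).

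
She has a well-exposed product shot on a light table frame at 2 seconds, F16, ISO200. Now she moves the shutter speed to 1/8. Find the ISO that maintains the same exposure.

Shutter speed: 2 → 1 → 1/2 → 1/4 → 1/8 — 4 stops shorter (darker).
Need 4 stops brighter from the ISO: 200 → 400 → 800 → 1600 → 3200.

ISO 3200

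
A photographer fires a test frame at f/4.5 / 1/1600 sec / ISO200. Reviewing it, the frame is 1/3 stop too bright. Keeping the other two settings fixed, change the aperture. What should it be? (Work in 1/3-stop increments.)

Overexposed by 1/3 stop → need 1/3 stop darker.
Aperture: f/4.5 → f/5.

f/5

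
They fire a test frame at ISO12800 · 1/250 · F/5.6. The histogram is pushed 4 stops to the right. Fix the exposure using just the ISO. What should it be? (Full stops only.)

ISO 800

Overexposed by 4 stops → need 4 stops darker.
ISO: 12800 → 6400 → 3200 → 1600 → 800.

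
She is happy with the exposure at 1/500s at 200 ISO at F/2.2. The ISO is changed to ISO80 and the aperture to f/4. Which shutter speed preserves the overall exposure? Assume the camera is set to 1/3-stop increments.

ISO: 200 → 160 → 125 → 100 → 80 — 1 1/3 stops lower (darker).
Aperture: f/2.2 → f/2.5 → f/2.8 → f/3.2 → f/3.5 → f/4 — 1 2/3 stops smaller aperture (darker).
Net change so far: 3 stops darker. Offset with the shutter speed: 1/500 → 1/400 → 1/320 → 1/250 → 1/200 → 1/160 → 1/125 → 1/100 → 1/80 → 1/60.

1/60s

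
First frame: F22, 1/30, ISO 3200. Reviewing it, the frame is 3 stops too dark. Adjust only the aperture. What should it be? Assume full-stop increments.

Underexposed by 3 stops → need 3 stops brighter.
Aperture: f/22 → f/16 → f/11 → f/8.

f/8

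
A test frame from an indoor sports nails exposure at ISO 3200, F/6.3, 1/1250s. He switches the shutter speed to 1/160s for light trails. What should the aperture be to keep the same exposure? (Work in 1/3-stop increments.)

Shutter speed: 1/1250 → 1/1000 → 1/800 → 1/640 → 1/500 → 1/400 → 1/320 → 1/250 → 1/200 → 1/160 — 3 stops longer (brighter).
Need 3 stops darker from the aperture: f/6.3 → f/7.1 → f/8 → f/9 → f/10 → f/11 → f/13 → f/14 → f/16 → f/18.

f/18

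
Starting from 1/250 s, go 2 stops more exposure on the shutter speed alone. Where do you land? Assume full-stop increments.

Shutter speed: 1/250 → 1/125 → 1/60 — 2 stops longer (brighter).

1/60s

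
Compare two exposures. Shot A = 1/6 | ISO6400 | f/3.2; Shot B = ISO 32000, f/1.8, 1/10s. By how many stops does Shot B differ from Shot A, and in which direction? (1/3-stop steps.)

3 1/3 stops brighter

Aperture: f/3.2 → f/2.8 → f/2.5 → f/2.2 → f/2 → f/1.8 — 1 2/3 stops larger aperture (brighter).
Shutter speed: 1/6 → 1/8 → 1/10 — 2/3 stop shorter (darker).
ISO: 6400 → 8000 → 10000 → 12800 → 16000 → 20000 → 25600 → 32000 — 2 1/3 stops higher (brighter).
Net: +1 2/3 −2/3 +2 1/3 = +3 1/3 stops.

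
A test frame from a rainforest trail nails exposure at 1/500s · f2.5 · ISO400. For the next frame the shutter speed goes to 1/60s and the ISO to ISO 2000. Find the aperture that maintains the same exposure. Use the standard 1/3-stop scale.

f/16

Shutter speed: 1/500 → 1/400 → 1/320 → 1/250 → 1/200 → 1/160 → 1/125 → 1/100 → 1/80 → 1/60 — 3 stops longer (brighter).
ISO: 400 → 500 → 640 → 800 → 1000 → 1250 → 1600 → 2000 — 2 1/3 stops higher (brighter).
Net change so far: 5 1/3 stops brighter. Offset with the aperture: f/2.5 → f/2.8 → f/3.2 → f/3.5 → f/4 → f/4.5 → f/5 → f/5.6 → f/6.3 → f/7.1 → f/8 → f/9 → f/10 → f/11 → f/13 → f/14 → f/16.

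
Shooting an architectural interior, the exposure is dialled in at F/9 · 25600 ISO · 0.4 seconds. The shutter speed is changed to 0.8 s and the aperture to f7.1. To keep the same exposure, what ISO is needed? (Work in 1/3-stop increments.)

ISO 8000

Shutter speed: 0.4 → 0.5 → 0.6 → 0.8 — 1 stop slower (brighter).
Aperture: f/9 → f/8 → f/7.1 — 2/3 stop wider (brighter).
Net change so far: 1 2/3 stops brighter. Offset with the ISO: 25600 → 20000 → 16000 → 12800 → 10000 → 8000.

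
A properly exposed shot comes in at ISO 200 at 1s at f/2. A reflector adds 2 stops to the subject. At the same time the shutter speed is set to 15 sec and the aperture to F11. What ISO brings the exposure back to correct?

Scene light: 2 stops brighter.
Shutter speed: 1 → 2 → 4 → 8 → 15 — 4 stops slower (brighter).
Aperture: f/2 → f/2.8 → f/4 → f/5.6 → f/8 → f/11 — 5 stops smaller aperture (darker).
Net so far: 1 stop brighter. ISO: 200 → 100.

ISO 100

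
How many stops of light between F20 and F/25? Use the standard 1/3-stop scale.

f/20 → f/22 → f/25 — count the steps: 2 third-stops = 2/3 stop.

2/3 stop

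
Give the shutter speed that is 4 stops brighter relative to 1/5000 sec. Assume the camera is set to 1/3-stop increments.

1/320s

Shutter speed: 1/5000 → 1/4000 → 1/3200 → 1/2500 → 1/2000 → 1/1600 → 1/1250 → 1/1000 → 1/800 → 1/640 → 1/500 → 1/400 → 1/320 — 4 stops longer (brighter).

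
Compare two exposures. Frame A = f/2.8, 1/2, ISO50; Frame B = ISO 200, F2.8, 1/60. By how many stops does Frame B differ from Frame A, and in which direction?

Aperture: unchanged.
Shutter speed: 1/2 → 1/4 → 1/8 → 1/15 → 1/30 → 1/60 — 5 stops shorter (darker).
ISO: 50 → 100 → 200 — 2 stops higher (brighter).
Net: −5 +2 = −3 stops.

3 stops darker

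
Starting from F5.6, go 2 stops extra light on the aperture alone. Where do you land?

f/2.8

Aperture: f/5.6 → f/4 → f/2.8 — 2 stops larger aperture (brighter).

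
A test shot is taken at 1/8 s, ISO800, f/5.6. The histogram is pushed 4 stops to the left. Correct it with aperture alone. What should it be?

Underexposed by 4 stops → need 4 stops brighter.
Aperture: f/5.6 → f/4 → f/2.8 → f/2 → f/1.4.

f/1.4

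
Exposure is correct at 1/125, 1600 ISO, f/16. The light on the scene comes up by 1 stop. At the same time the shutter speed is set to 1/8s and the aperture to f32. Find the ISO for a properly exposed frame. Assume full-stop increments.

Scene light: 1 stop brighter.
Shutter speed: 1/125 → 1/60 → 1/30 → 1/15 → 1/8 — 4 stops longer (brighter).
Aperture: f/16 → f/22 → f/32 — 2 stops smaller aperture (darker).
Net so far: 3 stops brighter. ISO: 1600 → 800 → 400 → 200.

ISO 200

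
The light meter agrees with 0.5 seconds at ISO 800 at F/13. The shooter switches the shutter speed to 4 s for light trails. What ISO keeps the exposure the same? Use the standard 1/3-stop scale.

Shutter speed: 0.5 → 0.6 → 0.8 → 1 → 1.3 → 1.6 → 2 → 2.5 → 3.2 → 4 — 3 stops slower (brighter).
Need 3 stops darker from the ISO: 800 → 640 → 500 → 400 → 320 → 250 → 200 → 160 → 125 → 100.

ISO 100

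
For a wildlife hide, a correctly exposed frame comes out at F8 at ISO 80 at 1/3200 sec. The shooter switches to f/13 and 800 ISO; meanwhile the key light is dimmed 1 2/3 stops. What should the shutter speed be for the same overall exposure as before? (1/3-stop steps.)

1/4000s

Scene light: 1 2/3 stops darker.
Aperture: f/8 → f/9 → f/10 → f/11 → f/13 — 1 1/3 stops smaller aperture (darker).
ISO: 80 → 100 → 125 → 160 → 200 → 250 → 320 → 400 → 500 → 640 → 800 — 3 1/3 stops raised (brighter).
Net so far: 1/3 stop brighter. Shutter speed: 1/3200 → 1/4000.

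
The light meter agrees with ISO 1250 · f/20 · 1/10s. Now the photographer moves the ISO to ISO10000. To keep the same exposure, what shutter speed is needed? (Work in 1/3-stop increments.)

ISO: 1250 → 1600 → 2000 → 2500 → 3200 → 4000 → 5000 → 6400 → 8000 → 10000 — 3 stops higher (brighter).
Need 3 stops darker from the shutter speed: 1/10 → 1/13 → 1/15 → 1/20 → 1/25 → 1/30 → 1/40 → 1/50 → 1/60 → 1/80.

1/80s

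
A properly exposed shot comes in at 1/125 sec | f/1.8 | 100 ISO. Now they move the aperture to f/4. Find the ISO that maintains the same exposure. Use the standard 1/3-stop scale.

Aperture: f/1.8 → f/2 → f/2.2 → f/2.5 → f/2.8 → f/3.2 → f/3.5 → f/4 — 2 1/3 stops stopped down (darker).
Need 2 1/3 stops brighter from the ISO: 100 → 125 → 160 → 200 → 250 → 320 → 400 → 500.

ISO 500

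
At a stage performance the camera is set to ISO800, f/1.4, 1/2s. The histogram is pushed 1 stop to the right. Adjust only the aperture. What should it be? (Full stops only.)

f/2

Overexposed by 1 stop → need 1 stop darker.
Aperture: f/1.4 → f/2.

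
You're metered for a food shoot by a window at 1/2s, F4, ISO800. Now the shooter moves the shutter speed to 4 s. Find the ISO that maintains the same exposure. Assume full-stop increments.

ISO 100

Shutter speed: 1/2 → 1 → 2 → 4 — 3 stops slower (brighter).
Need 3 stops darker from the ISO: 800 → 400 → 200 → 100.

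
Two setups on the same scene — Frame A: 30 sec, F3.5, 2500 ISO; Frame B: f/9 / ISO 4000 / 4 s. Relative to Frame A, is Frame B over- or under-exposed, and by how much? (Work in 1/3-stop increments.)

5 stops darker

Aperture: f/3.5 → f/4 → f/4.5 → f/5 → f/5.6 → f/6.3 → f/7.1 → f/8 → f/9 — 2 2/3 stops narrower (darker).
Shutter speed: 30 → 25 → 20 → 15 → 13 → 10 → 8 → 6 → 5 → 4 — 3 stops shorter (darker).
ISO: 2500 → 3200 → 4000 — 2/3 stop raised (brighter).
Net: −2 2/3 −3 +2/3 = −5 stops.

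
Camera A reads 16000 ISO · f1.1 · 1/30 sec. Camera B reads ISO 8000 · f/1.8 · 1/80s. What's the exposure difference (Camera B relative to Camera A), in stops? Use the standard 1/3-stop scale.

Aperture: f/1.1 → f/1.2 → f/1.4 → f/1.6 → f/1.8 — 1 1/3 stops smaller aperture (darker).
Shutter speed: 1/30 → 1/40 → 1/50 → 1/60 → 1/80 — 1 1/3 stops shorter (darker).
ISO: 16000 → 12800 → 10000 → 8000 — 1 stop dropped (darker).
Net: −1 1/3 −1 1/3 −1 = −3 2/3 stops.

3 2/3 stops darker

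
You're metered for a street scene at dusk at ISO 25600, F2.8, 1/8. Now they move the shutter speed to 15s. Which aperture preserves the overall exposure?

f/32

Shutter speed: 1/8 → 1/4 → 1/2 → 1 → 2 → 4 → 8 → 15 — 7 stops slower (brighter).
Need 7 stops darker from the aperture: f/2.8 → f/4 → f/5.6 → f/8 → f/11 → f/16 → f/22 → f/32.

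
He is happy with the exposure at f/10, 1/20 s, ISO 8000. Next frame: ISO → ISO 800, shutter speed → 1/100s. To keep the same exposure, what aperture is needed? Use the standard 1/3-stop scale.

ISO: 8000 → 6400 → 5000 → 4000 → 3200 → 2500 → 2000 → 1600 → 1250 → 1000 → 800 — 3 1/3 stops lower (darker).
Shutter speed: 1/20 → 1/25 → 1/30 → 1/40 → 1/50 → 1/60 → 1/80 → 1/100 — 2 1/3 stops shorter (darker).
Net change so far: 5 2/3 stops darker. Offset with the aperture: f/10 → f/9 → f/8 → f/7.1 → f/6.3 → f/5.6 → f/5 → f/4.5 → f/4 → f/3.5 → f/3.2 → f/2.8 → f/2.5 → f/2.2 → f/2 → f/1.8 → f/1.6 → f/1.4.

f/1.4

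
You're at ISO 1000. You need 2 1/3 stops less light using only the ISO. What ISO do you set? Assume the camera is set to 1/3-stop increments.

ISO 200

ISO: 1000 → 800 → 640 → 500 → 400 → 320 → 250 → 200 — 2 1/3 stops dropped (darker).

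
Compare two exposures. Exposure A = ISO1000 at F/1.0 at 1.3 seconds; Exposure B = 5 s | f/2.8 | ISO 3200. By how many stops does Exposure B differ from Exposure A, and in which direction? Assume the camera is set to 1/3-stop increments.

Aperture: f/1.0 → f/1.1 → f/1.2 → f/1.4 → f/1.6 → f/1.8 → f/2 → f/2.2 → f/2.5 → f/2.8 — 3 stops stopped down (darker).
Shutter speed: 1.3 → 1.6 → 2 → 2.5 → 3.2 → 4 → 5 — 2 stops slower (brighter).
ISO: 1000 → 1250 → 1600 → 2000 → 2500 → 3200 — 1 2/3 stops higher (brighter).
Net: −3 +2 +1 2/3 = +2/3 stops.

2/3 stop brighter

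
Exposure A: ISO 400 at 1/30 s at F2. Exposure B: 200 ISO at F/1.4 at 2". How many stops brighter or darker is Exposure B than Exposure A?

Aperture: f/2 → f/1.4 — 1 stop larger aperture (brighter).
Shutter speed: 1/30 → 1/15 → 1/8 → 1/4 → 1/2 → 1 → 2 — 6 stops slower (brighter).
ISO: 400 → 200 — 1 stop dropped (darker).
Net: +1 +6 −1 = +6 stops.

6 stops brighter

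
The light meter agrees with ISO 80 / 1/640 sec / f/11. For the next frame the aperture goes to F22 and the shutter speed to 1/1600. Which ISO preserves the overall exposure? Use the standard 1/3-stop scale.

Aperture: f/11 → f/13 → f/14 → f/16 → f/18 → f/20 → f/22 — 2 stops stopped down (darker).
Shutter speed: 1/640 → 1/800 → 1/1000 → 1/1250 → 1/1600 — 1 1/3 stops faster (darker).
Net change so far: 3 1/3 stops darker. Offset with the ISO: 80 → 100 → 125 → 160 → 200 → 250 → 320 → 400 → 500 → 640 → 800.

ISO 800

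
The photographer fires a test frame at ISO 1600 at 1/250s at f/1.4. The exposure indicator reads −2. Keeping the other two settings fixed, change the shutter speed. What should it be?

Underexposed by 2 stops → need 2 stops brighter.
Shutter speed: 1/250 → 1/125 → 1/60.

1/60s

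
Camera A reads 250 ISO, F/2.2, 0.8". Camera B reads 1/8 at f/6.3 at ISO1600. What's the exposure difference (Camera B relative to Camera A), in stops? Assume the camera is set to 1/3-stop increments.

3 stops darker

Aperture: f/2.2 → f/2.5 → f/2.8 → f/3.2 → f/3.5 → f/4 → f/4.5 → f/5 → f/5.6 → f/6.3 — 3 stops narrower (darker).
Shutter speed: 0.8 → 0.6 → 0.5 → 0.4 → 0.3 → 1/4 → 1/5 → 1/6 → 1/8 — 2 2/3 stops shorter (darker).
ISO: 250 → 320 → 400 → 500 → 640 → 800 → 1000 → 1250 → 1600 — 2 2/3 stops raised (brighter).
Net: −3 −2 2/3 +2 2/3 = −3 stops.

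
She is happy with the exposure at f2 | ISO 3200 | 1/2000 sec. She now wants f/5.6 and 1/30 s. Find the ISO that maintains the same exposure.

Aperture: f/2 → f/2.8 → f/4 → f/5.6 — 3 stops smaller aperture (darker).
Shutter speed: 1/2000 → 1/1000 → 1/500 → 1/250 → 1/125 → 1/60 → 1/30 — 6 stops longer (brighter).
Net change so far: 3 stops brighter. Offset with the ISO: 3200 → 1600 → 800 → 400.

ISO 400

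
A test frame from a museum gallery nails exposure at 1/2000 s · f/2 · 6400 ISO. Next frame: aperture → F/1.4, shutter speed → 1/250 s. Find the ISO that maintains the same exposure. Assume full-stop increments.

ISO 400

Aperture: f/2 → f/1.4 — 1 stop opened up (brighter).
Shutter speed: 1/2000 → 1/1000 → 1/500 → 1/250 — 3 stops longer (brighter).
Net change so far: 4 stops brighter. Offset with the ISO: 6400 → 3200 → 1600 → 800 → 400.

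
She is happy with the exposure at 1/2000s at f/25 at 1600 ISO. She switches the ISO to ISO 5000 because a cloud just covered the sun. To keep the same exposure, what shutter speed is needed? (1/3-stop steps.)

ISO: 1600 → 2000 → 2500 → 3200 → 4000 → 5000 — 1 2/3 stops raised (brighter).
Need 1 2/3 stops darker from the shutter speed: 1/2000 → 1/2500 → 1/3200 → 1/4000 → 1/5000 → 1/6400.

1/6400s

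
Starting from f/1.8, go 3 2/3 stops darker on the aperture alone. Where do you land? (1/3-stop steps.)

f/6.3

Aperture: f/1.8 → f/2 → f/2.2 → f/2.5 → f/2.8 → f/3.2 → f/3.5 → f/4 → f/4.5 → f/5 → f/5.6 → f/6.3 — 3 2/3 stops stopped down (darker).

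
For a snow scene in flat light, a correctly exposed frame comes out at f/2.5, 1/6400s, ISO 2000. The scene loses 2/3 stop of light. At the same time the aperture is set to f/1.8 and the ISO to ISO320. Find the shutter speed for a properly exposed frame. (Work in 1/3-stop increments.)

Scene light: 2/3 stop darker.
Aperture: f/2.5 → f/2.2 → f/2 → f/1.8 — 1 stop opened up (brighter).
ISO: 2000 → 1600 → 1250 → 1000 → 800 → 640 → 500 → 400 → 320 — 2 2/3 stops dropped (darker).
Net so far: 2 1/3 stops darker. Shutter speed: 1/6400 → 1/5000 → 1/4000 → 1/3200 → 1/2500 → 1/2000 → 1/1600 → 1/1250.

1/1250s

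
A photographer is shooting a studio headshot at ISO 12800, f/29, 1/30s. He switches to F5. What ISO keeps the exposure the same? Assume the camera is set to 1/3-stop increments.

Aperture: f/29 → f/25 → f/22 → f/20 → f/18 → f/16 → f/14 → f/13 → f/11 → f/10 → f/9 → f/8 → f/7.1 → f/6.3 → f/5.6 → f/5 — 5 stops opened up (brighter).
Need 5 stops darker from the ISO: 12800 → 10000 → 8000 → 6400 → 5000 → 4000 → 3200 → 2500 → 2000 → 1600 → 1250 → 1000 → 800 → 640 → 500 → 400.

ISO 400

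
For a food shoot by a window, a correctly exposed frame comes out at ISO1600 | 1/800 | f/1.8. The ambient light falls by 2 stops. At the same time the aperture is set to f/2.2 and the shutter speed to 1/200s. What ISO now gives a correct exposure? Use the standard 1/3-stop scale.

ISO 2500

Scene light: 2 stops darker.
Aperture: f/1.8 → f/2 → f/2.2 — 2/3 stop smaller aperture (darker).
Shutter speed: 1/800 → 1/640 → 1/500 → 1/400 → 1/320 → 1/250 → 1/200 — 2 stops slower (brighter).
Net so far: 2/3 stop darker. ISO: 1600 → 2000 → 2500.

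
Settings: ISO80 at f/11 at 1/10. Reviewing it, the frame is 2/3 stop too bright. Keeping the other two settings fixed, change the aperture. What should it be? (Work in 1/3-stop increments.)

f/14

Overexposed by 2/3 stop → need 2/3 stop darker.
Aperture: f/11 → f/13 → f/14.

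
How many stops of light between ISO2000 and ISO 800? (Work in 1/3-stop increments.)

1 1/3 stops

2000 → 1600 → 1250 → 1000 → 800 — count the steps: 4 third-stops = 1 1/3 stops.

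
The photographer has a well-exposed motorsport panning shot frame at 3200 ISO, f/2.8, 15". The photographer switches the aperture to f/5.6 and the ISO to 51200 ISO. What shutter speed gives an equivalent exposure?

4 s

Aperture: f/2.8 → f/4 → f/5.6 — 2 stops narrower (darker).
ISO: 3200 → 6400 → 12800 → 25600 → 51200 — 4 stops raised (brighter).
Net change so far: 2 stops brighter. Offset with the shutter speed: 15 → 8 → 4.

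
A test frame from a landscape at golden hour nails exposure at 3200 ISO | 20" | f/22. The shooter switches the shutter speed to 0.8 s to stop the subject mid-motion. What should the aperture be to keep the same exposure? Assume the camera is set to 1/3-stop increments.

f/4.5

Shutter speed: 20 → 15 → 13 → 10 → 8 → 6 → 5 → 4 → 3.2 → 2.5 → 2 → 1.6 → 1.3 → 1 → 0.8 — 4 2/3 stops shorter (darker).
Need 4 2/3 stops brighter from the aperture: f/22 → f/20 → f/18 → f/16 → f/14 → f/13 → f/11 → f/10 → f/9 → f/8 → f/7.1 → f/6.3 → f/5.6 → f/5 → f/4.5.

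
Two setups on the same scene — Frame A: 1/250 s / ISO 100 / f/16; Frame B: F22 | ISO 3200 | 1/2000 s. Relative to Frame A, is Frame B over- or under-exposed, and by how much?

Aperture: f/16 → f/22 — 1 stop stopped down (darker).
Shutter speed: 1/250 → 1/500 → 1/1000 → 1/2000 — 3 stops faster (darker).
ISO: 100 → 200 → 400 → 800 → 1600 → 3200 — 5 stops higher (brighter).
Net: −1 −3 +5 = +1 stop.

1 stop brighter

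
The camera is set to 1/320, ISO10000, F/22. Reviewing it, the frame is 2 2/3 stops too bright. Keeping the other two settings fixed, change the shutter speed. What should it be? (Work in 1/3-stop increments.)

1/2000s

Overexposed by 2 2/3 stops → need 2 2/3 stops darker.
Shutter speed: 1/320 → 1/400 → 1/500 → 1/640 → 1/800 → 1/1000 → 1/1250 → 1/1600 → 1/2000.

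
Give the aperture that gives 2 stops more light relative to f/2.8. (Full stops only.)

f/1.4

Aperture: f/2.8 → f/2 → f/1.4 — 2 stops wider (brighter).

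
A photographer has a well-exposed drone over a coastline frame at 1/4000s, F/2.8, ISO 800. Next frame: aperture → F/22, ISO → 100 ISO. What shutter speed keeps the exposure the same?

Aperture: f/2.8 → f/4 → f/5.6 → f/8 → f/11 → f/16 → f/22 — 6 stops narrower (darker).
ISO: 800 → 400 → 200 → 100 — 3 stops lower (darker).
Net change so far: 9 stops darker. Offset with the shutter speed: 1/4000 → 1/2000 → 1/1000 → 1/500 → 1/250 → 1/125 → 1/60 → 1/30 → 1/15 → 1/8.

1/8s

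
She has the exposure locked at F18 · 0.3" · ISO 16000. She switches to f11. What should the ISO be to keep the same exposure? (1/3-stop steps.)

ISO 6400

Aperture: f/18 → f/16 → f/14 → f/13 → f/11 — 1 1/3 stops larger aperture (brighter).
Need 1 1/3 stops darker from the ISO: 16000 → 12800 → 10000 → 8000 → 6400.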